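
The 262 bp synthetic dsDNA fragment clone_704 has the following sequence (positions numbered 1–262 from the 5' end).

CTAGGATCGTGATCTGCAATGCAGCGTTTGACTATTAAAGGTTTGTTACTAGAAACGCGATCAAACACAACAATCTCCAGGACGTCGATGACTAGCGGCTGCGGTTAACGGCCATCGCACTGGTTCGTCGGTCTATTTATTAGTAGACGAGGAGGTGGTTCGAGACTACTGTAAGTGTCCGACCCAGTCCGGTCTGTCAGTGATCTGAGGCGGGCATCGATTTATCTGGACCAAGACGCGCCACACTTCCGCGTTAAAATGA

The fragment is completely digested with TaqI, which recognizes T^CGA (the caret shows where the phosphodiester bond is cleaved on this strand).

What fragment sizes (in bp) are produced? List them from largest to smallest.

TaqI sites (TCGA) start at positions 85, 160, 217.
TaqI cuts after the first base of each site, so after positions 85, 160, 217.
Linear molecule, 3 cuts → 4 fragments:
  1–85 → 85 bp
  86–160 → 75 bp
  161–217 → 57 bp
  218–262 → 45 bp
Sorted largest to smallest: 85, 75, 57, 45 bp.

85, 75, 57, 45 bp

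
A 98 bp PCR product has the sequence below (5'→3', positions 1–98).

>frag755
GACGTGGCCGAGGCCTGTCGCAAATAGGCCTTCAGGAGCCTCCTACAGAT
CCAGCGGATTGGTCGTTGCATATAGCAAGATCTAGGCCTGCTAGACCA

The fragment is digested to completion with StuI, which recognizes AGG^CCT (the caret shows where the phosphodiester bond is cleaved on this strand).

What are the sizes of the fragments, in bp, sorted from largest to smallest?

StuI sites (AGGCCT) start at positions 11, 26, 84.
StuI cuts after base 3 of each site, so after positions 13, 28, 86.
Linear molecule, 3 cuts → 4 fragments:
  1–13 → 13 bp
  14–28 → 15 bp
  29–86 → 58 bp
  87–98 → 12 bp
Sorted largest to smallest: 58, 15, 13, 12 bp.

58, 15, 13, 12 bp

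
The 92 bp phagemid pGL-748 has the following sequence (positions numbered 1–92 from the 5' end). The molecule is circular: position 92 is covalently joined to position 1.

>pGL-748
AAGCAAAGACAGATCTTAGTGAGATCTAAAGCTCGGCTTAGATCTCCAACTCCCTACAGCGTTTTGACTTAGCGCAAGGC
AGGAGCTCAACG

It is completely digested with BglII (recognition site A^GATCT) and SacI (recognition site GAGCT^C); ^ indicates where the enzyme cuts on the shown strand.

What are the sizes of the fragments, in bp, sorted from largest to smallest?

BglII sites (AGATCT) start at positions 11, 22, 40.
BglII cuts after the first base of each site, so after positions 11, 22, 40.
The SacI site (GAGCTC) starts at position 83.
SacI cuts after base 5 of each site (before the last base), so after position 87.
Combined cut positions: 11, 22, 40, 87.
Circular molecule, 4 cuts → 4 fragments:
  12–22 → 11 bp
  23–40 → 18 bp
  41–87 → 47 bp
  88–92 then 1–11 → 5 + 11 = 16 bp
Sorted largest to smallest: 47, 18, 16, 11 bp.

47, 18, 16, 11 bp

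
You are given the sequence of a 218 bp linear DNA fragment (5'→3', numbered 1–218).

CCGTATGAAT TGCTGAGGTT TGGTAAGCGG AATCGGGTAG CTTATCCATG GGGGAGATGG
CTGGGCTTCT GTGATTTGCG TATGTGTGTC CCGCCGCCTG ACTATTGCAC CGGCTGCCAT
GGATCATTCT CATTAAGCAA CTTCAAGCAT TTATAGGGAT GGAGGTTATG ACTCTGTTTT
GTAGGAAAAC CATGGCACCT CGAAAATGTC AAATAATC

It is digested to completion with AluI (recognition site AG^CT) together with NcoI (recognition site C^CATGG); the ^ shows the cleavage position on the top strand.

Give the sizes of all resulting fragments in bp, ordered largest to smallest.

73, 71, 40, 28, 6 bp

The AluI site (AGCT) starts at position 39.
AluI cuts after base 2 of each site, so after position 40.
NcoI sites (CCATGG) start at positions 46, 117, 190.
NcoI cuts after the first base of each site, so after positions 46, 117, 190.
Combined cut positions: 40, 46, 117, 190.
Linear molecule, 4 cuts → 5 fragments:
  1–40 → 40 bp
  41–46 → 6 bp
  47–117 → 71 bp
  118–190 → 73 bp
  191–218 → 28 bp
Sorted largest to smallest: 73, 71, 40, 28, 6 bp.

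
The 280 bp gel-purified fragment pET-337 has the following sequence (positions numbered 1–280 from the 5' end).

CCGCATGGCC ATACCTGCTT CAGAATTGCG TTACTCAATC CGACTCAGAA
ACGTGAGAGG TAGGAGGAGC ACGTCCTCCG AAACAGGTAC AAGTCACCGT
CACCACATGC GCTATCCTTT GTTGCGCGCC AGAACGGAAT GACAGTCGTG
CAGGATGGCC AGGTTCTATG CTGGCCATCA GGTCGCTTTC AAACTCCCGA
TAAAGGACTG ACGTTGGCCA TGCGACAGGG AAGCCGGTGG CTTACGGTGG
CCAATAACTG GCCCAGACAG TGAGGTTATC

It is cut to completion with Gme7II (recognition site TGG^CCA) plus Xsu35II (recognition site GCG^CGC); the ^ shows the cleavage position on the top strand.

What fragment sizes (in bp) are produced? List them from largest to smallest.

118, 43, 33, 32, 30, 16, 8 bp

Gme7II sites (TGGCCA) start at positions 6, 156, 172, 215, 248.
Gme7II cuts after base 3 of each site, so after positions 8, 158, 174, 217, 250.
The Xsu35II site (GCGCGC) starts at position 124.
Xsu35II cuts after base 3 of each site, so after position 126.
Combined cut positions: 8, 126, 158, 174, 217, 250.
Linear molecule, 6 cuts → 7 fragments:
  1–8 → 8 bp
  9–126 → 118 bp
  127–158 → 32 bp
  159–174 → 16 bp
  175–217 → 43 bp
  218–250 → 33 bp
  251–280 → 30 bp
Sorted largest to smallest: 118, 43, 33, 32, 30, 16, 8 bp.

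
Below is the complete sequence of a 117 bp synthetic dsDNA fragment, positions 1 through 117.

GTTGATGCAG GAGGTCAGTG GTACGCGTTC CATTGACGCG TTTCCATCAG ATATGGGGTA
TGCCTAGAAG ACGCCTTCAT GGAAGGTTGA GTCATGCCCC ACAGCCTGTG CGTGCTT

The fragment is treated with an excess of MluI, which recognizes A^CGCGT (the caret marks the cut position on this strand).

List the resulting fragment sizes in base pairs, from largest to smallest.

81, 23, 13 bp

MluI sites (ACGCGT) start at positions 23, 36.
MluI cuts after the first base of each site, so after positions 23, 36.
Linear molecule, 2 cuts → 3 fragments:
  1–23 → 23 bp
  24–36 → 13 bp
  37–117 → 81 bp
Sorted largest to smallest: 81, 23, 13 bp.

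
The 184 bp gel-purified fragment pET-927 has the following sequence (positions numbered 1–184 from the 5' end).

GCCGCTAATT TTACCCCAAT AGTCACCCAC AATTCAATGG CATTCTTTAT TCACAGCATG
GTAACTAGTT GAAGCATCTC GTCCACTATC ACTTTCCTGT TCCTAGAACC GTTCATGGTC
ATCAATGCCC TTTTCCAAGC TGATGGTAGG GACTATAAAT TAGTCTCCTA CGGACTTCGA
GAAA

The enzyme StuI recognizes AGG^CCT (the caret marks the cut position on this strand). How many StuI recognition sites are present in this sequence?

0

No occurrence of AGGCCT is present in the sequence.
StuI does not cut: 0 sites.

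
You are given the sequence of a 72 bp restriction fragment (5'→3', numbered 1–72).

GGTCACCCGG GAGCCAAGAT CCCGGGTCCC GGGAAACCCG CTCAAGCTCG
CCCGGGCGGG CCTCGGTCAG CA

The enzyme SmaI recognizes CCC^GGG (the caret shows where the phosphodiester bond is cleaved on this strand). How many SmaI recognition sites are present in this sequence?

CCCGGG occurs starting at positions 6, 21, 28, 51.
SmaI cuts at 4 sites.

4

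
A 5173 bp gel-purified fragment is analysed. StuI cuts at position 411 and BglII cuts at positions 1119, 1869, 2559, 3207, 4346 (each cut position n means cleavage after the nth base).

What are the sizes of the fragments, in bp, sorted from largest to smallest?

1139, 827, 750, 708, 690, 648, 411 bp

Combined cut positions (sorted): 411, 1119, 1869, 2559, 3207, 4346.
Linear molecule, 6 cuts → 7 fragments:
  411 − 0 = 411 bp
  1119 − 411 = 708 bp
  1869 − 1119 = 750 bp
  2559 − 1869 = 690 bp
  3207 − 2559 = 648 bp
  4346 − 3207 = 1139 bp
  5173 − 4346 = 827 bp
Sorted largest to smallest: 1139, 827, 750, 708, 690, 648, 411 bp.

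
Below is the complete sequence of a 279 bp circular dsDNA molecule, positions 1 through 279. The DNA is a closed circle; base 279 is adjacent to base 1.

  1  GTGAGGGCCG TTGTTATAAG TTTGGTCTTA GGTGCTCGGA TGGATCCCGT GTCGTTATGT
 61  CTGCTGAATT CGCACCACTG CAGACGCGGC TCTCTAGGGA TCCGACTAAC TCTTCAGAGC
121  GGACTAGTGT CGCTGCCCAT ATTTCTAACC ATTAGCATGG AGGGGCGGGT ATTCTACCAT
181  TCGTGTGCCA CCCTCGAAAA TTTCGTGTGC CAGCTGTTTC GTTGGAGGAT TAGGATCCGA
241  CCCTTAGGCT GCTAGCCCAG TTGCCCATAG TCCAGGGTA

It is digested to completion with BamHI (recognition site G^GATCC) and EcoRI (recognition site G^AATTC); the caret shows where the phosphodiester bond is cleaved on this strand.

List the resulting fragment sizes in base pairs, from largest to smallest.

135, 88, 32, 24 bp

BamHI sites (GGATCC) start at positions 42, 98, 233.
BamHI cuts after the first base of each site, so after positions 42, 98, 233.
The EcoRI site (GAATTC) starts at position 66.
EcoRI cuts after the first base of each site, so after position 66.
Combined cut positions: 42, 66, 98, 233.
Circular molecule, 4 cuts → 4 fragments:
  43–66 → 24 bp
  67–98 → 32 bp
  99–233 → 135 bp
  234–279 then 1–42 → 46 + 42 = 88 bp
Sorted largest to smallest: 135, 88, 32, 24 bp.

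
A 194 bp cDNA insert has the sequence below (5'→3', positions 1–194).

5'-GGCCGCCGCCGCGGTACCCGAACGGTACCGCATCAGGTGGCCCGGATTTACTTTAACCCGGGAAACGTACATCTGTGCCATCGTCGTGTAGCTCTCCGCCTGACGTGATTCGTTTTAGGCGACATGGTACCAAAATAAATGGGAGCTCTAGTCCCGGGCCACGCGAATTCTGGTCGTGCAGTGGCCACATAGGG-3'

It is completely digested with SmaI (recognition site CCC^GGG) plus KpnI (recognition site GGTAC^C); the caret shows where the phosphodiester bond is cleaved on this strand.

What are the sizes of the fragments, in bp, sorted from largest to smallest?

71, 39, 31, 25, 17, 11 bp

SmaI sites (CCCGGG) start at positions 57, 153.
SmaI cuts after base 3 of each site, so after positions 59, 155.
KpnI sites (GGTACC) start at positions 13, 24, 126.
KpnI cuts after base 5 of each site (before the last base), so after positions 17, 28, 130.
Combined cut positions: 17, 28, 59, 130, 155.
Linear molecule, 5 cuts → 6 fragments:
  1–17 → 17 bp
  18–28 → 11 bp
  29–59 → 31 bp
  60–130 → 71 bp
  131–155 → 25 bp
  156–194 → 39 bp
Sorted largest to smallest: 71, 39, 31, 25, 17, 11 bp.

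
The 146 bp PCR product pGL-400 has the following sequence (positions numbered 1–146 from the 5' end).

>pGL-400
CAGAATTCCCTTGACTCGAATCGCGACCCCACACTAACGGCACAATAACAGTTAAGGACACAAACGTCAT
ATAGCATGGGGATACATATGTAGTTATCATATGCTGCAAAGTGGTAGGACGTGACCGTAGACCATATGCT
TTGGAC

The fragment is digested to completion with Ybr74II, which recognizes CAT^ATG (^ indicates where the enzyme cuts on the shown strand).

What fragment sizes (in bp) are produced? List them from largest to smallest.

Ybr74II sites (CATATG) start at positions 85, 98, 133.
Ybr74II cuts after base 3 of each site, so after positions 87, 100, 135.
Linear molecule, 3 cuts → 4 fragments:
  1–87 → 87 bp
  88–100 → 13 bp
  101–135 → 35 bp
  136–146 → 11 bp
Sorted largest to smallest: 87, 35, 13, 11 bp.

87, 35, 13, 11 bp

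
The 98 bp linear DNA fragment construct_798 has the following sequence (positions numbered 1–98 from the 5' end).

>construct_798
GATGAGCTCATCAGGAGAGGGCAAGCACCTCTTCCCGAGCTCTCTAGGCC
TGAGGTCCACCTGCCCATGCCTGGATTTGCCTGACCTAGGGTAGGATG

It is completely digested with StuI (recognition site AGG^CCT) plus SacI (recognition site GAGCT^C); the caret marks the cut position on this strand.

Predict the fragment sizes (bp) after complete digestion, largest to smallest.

50, 33, 8, 7 bp

The StuI site (AGGCCT) starts at position 46.
StuI cuts after base 3 of each site, so after position 48.
SacI sites (GAGCTC) start at positions 4, 37.
SacI cuts after base 5 of each site (before the last base), so after positions 8, 41.
Combined cut positions: 8, 41, 48.
Linear molecule, 3 cuts → 4 fragments:
  1–8 → 8 bp
  9–41 → 33 bp
  42–48 → 7 bp
  49–98 → 50 bp
Sorted largest to smallest: 50, 33, 8, 7 bp.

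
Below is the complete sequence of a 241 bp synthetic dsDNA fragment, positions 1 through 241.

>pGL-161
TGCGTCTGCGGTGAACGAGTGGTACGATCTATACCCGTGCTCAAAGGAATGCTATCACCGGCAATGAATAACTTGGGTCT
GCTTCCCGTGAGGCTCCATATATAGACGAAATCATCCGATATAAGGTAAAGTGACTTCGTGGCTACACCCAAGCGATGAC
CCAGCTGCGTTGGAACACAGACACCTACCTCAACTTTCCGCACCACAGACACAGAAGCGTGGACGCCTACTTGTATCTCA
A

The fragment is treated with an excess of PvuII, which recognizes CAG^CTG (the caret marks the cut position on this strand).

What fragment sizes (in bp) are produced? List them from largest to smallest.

164, 77 bp

The PvuII site (CAGCTG) starts at position 162.
PvuII cuts after base 3 of each site, so after position 164.
Linear molecule, 1 cut → 2 fragments:
  1–164 → 164 bp
  165–241 → 77 bp
Sorted largest to smallest: 164, 77 bp.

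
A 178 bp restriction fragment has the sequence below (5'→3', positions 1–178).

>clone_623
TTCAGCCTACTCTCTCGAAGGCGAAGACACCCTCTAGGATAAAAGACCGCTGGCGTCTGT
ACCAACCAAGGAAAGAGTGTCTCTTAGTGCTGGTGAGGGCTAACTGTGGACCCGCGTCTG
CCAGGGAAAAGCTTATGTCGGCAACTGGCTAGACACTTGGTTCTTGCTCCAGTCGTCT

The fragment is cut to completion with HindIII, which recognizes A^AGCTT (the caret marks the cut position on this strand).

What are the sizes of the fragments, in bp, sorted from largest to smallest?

129, 49 bp

The HindIII site (AAGCTT) starts at position 129.
HindIII cuts after the first base of each site, so after position 129.
Linear molecule, 1 cut → 2 fragments:
  1–129 → 129 bp
  130–178 → 49 bp
Sorted largest to smallest: 129, 49 bp.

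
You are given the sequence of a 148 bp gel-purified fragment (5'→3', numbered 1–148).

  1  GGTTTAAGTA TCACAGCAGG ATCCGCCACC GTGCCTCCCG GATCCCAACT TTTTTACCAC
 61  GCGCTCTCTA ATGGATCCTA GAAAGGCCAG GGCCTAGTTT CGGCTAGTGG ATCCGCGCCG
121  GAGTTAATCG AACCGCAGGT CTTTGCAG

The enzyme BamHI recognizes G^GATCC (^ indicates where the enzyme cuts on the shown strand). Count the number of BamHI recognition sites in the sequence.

GGATCC occurs starting at positions 19, 40, 73, 109.
BamHI cuts at 4 sites.

4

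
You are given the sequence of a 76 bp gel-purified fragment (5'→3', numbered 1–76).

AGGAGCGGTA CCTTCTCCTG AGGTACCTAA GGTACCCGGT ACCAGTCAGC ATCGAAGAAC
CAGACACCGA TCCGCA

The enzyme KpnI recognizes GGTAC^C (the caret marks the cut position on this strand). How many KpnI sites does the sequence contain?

GGTACC occurs starting at positions 7, 22, 31, 38.
KpnI cuts at 4 sites.

4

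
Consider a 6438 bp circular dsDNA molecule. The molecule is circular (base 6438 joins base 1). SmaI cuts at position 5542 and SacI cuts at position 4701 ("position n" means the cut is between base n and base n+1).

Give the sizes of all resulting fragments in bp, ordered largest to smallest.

5597, 841 bp

Combined cut positions (sorted): 4701, 5542.
Circular molecule, 2 cuts → 2 fragments:
  5542 − 4701 = 841 bp
  wrap: 6438 − 5542 + 4701 = 5597 bp
Sorted largest to smallest: 5597, 841 bp.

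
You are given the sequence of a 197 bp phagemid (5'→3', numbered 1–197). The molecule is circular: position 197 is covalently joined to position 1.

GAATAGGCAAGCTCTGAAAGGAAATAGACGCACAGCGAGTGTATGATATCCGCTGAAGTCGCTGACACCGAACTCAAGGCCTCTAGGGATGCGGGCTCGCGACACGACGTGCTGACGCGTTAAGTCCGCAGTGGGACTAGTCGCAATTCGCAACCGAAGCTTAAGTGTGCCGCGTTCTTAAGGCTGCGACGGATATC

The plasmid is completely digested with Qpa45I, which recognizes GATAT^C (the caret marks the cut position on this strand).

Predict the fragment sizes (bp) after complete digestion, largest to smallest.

Qpa45I sites (GATATC) start at positions 45, 192.
Qpa45I cuts after base 5 of each site (before the last base), so after positions 49, 196.
Circular molecule, 2 cuts → 2 fragments:
  50–196 → 147 bp
  197–197 then 1–49 → 1 + 49 = 50 bp
Sorted largest to smallest: 147, 50 bp.

147, 50 bp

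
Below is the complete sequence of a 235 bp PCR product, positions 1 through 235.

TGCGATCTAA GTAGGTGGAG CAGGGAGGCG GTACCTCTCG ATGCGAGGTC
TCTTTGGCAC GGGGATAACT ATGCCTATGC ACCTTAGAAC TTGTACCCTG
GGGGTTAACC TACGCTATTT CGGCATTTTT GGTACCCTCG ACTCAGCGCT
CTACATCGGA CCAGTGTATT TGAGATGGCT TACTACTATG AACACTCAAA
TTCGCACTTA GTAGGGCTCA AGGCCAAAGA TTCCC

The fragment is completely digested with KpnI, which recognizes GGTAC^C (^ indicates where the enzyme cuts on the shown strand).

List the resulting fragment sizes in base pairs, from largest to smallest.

101, 100, 34 bp

KpnI sites (GGTACC) start at positions 30, 131.
KpnI cuts after base 5 of each site (before the last base), so after positions 34, 135.
Linear molecule, 2 cuts → 3 fragments:
  1–34 → 34 bp
  35–135 → 101 bp
  136–235 → 100 bp
Sorted largest to smallest: 101, 100, 34 bp.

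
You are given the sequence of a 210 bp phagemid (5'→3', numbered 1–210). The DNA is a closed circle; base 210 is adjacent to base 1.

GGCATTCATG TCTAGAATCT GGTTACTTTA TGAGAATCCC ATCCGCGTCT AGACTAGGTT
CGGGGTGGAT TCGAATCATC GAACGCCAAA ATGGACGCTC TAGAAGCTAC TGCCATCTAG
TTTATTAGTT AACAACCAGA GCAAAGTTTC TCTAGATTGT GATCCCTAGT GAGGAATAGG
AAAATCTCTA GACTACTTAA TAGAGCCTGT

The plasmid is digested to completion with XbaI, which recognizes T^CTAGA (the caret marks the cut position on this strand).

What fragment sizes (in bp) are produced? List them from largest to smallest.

XbaI sites (TCTAGA) start at positions 11, 48, 99, 151, 187.
XbaI cuts after the first base of each site, so after positions 11, 48, 99, 151, 187.
Circular molecule, 5 cuts → 5 fragments:
  12–48 → 37 bp
  49–99 → 51 bp
  100–151 → 52 bp
  152–187 → 36 bp
  188–210 then 1–11 → 23 + 11 = 34 bp
Sorted largest to smallest: 52, 51, 37, 36, 34 bp.

52, 51, 37, 36, 34 bp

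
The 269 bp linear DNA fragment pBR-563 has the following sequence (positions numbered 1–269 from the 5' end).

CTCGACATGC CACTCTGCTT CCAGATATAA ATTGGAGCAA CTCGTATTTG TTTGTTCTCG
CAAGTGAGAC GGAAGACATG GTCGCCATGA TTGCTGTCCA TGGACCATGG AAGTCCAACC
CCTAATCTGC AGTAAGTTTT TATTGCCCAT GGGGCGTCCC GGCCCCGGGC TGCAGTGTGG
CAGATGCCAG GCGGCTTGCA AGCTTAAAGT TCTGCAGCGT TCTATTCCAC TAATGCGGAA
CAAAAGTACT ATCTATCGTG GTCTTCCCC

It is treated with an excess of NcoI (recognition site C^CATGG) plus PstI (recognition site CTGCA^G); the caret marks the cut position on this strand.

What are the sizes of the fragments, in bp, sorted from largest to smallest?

NcoI sites (CCATGG) start at positions 98, 105, 147.
NcoI cuts after the first base of each site, so after positions 98, 105, 147.
PstI sites (CTGCAG) start at positions 127, 170, 212.
PstI cuts after base 5 of each site (before the last base), so after positions 131, 174, 216.
Combined cut positions: 98, 105, 131, 147, 174, 216.
Linear molecule, 6 cuts → 7 fragments:
  1–98 → 98 bp
  99–105 → 7 bp
  106–131 → 26 bp
  132–147 → 16 bp
  148–174 → 27 bp
  175–216 → 42 bp
  217–269 → 53 bp
Sorted largest to smallest: 98, 53, 42, 27, 26, 16, 7 bp.

98, 53, 42, 27, 26, 16, 7 bp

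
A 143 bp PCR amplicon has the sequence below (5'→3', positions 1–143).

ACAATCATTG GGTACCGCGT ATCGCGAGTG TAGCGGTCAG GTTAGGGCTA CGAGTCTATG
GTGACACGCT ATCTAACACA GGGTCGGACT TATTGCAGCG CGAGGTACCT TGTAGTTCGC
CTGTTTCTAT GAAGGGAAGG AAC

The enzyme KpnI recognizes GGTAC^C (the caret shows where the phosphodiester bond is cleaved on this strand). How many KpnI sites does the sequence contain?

2

GGTACC occurs starting at positions 11, 104.
KpnI cuts at 2 sites.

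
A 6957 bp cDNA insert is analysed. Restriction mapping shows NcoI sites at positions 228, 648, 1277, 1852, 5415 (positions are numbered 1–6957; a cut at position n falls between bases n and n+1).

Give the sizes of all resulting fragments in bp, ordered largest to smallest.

3563, 1542, 629, 575, 420, 228 bp

Linear molecule, 5 cuts → 6 fragments:
  228 − 0 = 228 bp
  648 − 228 = 420 bp
  1277 − 648 = 629 bp
  1852 − 1277 = 575 bp
  5415 − 1852 = 3563 bp
  6957 − 5415 = 1542 bp
Sorted largest to smallest: 3563, 1542, 629, 575, 420, 228 bp.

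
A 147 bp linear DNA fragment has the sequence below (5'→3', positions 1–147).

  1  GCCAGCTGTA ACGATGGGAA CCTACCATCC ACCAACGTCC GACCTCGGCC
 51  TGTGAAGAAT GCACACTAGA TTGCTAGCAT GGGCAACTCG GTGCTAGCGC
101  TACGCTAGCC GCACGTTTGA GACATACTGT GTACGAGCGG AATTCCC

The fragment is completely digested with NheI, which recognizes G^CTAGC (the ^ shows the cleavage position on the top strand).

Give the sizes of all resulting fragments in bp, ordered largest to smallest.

73, 43, 20, 11 bp

NheI sites (GCTAGC) start at positions 73, 93, 104.
NheI cuts after the first base of each site, so after positions 73, 93, 104.
Linear molecule, 3 cuts → 4 fragments:
  1–73 → 73 bp
  74–93 → 20 bp
  94–104 → 11 bp
  105–147 → 43 bp
Sorted largest to smallest: 73, 43, 20, 11 bp.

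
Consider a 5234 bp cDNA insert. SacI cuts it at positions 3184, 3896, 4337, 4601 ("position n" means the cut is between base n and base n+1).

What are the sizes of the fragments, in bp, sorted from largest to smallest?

3184, 712, 633, 441, 264 bp

Linear molecule, 4 cuts → 5 fragments:
  3184 − 0 = 3184 bp
  3896 − 3184 = 712 bp
  4337 − 3896 = 441 bp
  4601 − 4337 = 264 bp
  5234 − 4601 = 633 bp
Sorted largest to smallest: 3184, 712, 633, 441, 264 bp.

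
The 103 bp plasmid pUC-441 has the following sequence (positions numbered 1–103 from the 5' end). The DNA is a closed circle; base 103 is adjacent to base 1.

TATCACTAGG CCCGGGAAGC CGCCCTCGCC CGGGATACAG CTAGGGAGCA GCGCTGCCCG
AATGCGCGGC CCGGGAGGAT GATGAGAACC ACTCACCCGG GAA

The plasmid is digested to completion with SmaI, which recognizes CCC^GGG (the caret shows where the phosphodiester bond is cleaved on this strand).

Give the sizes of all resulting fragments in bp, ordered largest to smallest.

SmaI sites (CCCGGG) start at positions 11, 29, 70, 96.
SmaI cuts after base 3 of each site, so after positions 13, 31, 72, 98.
Circular molecule, 4 cuts → 4 fragments:
  14–31 → 18 bp
  32–72 → 41 bp
  73–98 → 26 bp
  99–103 then 1–13 → 5 + 13 = 18 bp
Sorted largest to smallest: 41, 26, 18, 18 bp.

41, 26, 18, 18 bp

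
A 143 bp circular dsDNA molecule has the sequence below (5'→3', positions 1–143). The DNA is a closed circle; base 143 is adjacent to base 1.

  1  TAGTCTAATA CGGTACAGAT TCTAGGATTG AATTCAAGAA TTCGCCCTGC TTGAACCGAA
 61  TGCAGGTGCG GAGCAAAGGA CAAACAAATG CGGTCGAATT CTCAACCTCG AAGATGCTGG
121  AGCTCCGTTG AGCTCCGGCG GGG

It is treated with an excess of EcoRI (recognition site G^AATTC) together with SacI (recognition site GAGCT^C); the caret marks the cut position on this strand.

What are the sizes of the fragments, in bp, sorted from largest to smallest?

EcoRI sites (GAATTC) start at positions 30, 38, 96.
EcoRI cuts after the first base of each site, so after positions 30, 38, 96.
SacI sites (GAGCTC) start at positions 120, 130.
SacI cuts after base 5 of each site (before the last base), so after positions 124, 134.
Combined cut positions: 30, 38, 96, 124, 134.
Circular molecule, 5 cuts → 5 fragments:
  31–38 → 8 bp
  39–96 → 58 bp
  97–124 → 28 bp
  125–134 → 10 bp
  135–143 then 1–30 → 9 + 30 = 39 bp
Sorted largest to smallest: 58, 39, 28, 10, 8 bp.

58, 39, 28, 10, 8 bp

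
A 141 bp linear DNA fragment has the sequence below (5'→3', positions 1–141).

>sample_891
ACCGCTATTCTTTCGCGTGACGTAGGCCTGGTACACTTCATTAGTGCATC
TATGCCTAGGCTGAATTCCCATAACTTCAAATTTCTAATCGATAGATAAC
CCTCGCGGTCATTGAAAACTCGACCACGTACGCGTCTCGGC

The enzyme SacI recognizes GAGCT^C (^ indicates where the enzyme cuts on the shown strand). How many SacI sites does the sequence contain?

0

No occurrence of GAGCTC is present in the sequence.
SacI does not cut: 0 sites.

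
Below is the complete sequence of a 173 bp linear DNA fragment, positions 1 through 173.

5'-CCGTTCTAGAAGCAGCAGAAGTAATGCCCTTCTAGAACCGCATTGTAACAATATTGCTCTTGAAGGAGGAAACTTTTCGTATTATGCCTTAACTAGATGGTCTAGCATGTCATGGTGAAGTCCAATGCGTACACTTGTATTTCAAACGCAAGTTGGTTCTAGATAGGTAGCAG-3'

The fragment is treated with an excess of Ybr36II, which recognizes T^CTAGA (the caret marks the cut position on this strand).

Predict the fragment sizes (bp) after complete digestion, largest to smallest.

127, 26, 15, 5 bp

Ybr36II sites (TCTAGA) start at positions 5, 31, 158.
Ybr36II cuts after the first base of each site, so after positions 5, 31, 158.
Linear molecule, 3 cuts → 4 fragments:
  1–5 → 5 bp
  6–31 → 26 bp
  32–158 → 127 bp
  159–173 → 15 bp
Sorted largest to smallest: 127, 26, 15, 5 bp.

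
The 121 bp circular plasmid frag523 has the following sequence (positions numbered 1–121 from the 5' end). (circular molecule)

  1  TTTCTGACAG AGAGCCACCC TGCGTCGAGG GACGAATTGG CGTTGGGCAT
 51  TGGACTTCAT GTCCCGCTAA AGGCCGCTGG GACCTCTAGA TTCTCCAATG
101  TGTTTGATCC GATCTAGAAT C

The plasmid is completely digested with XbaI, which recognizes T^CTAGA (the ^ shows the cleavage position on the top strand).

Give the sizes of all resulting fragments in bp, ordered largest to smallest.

XbaI sites (TCTAGA) start at positions 85, 113.
XbaI cuts after the first base of each site, so after positions 85, 113.
Circular molecule, 2 cuts → 2 fragments:
  86–113 → 28 bp
  114–121 then 1–85 → 8 + 85 = 93 bp
Sorted largest to smallest: 93, 28 bp.

93, 28 bp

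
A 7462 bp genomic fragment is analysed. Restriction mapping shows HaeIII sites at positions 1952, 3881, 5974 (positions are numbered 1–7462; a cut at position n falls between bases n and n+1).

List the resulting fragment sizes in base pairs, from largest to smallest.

2093, 1952, 1929, 1488 bp

Linear molecule, 3 cuts → 4 fragments:
  1952 − 0 = 1952 bp
  3881 − 1952 = 1929 bp
  5974 − 3881 = 2093 bp
  7462 − 5974 = 1488 bp
Sorted largest to smallest: 2093, 1952, 1929, 1488 bp.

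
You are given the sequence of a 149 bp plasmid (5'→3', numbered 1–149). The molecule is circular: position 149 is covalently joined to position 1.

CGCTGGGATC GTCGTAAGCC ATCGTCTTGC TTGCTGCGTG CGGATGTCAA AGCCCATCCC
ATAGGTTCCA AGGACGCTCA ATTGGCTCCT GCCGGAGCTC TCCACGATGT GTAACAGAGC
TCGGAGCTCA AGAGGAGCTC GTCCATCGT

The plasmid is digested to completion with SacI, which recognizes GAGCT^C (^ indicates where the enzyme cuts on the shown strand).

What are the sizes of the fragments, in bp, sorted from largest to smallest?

SacI sites (GAGCTC) start at positions 95, 117, 124, 135.
SacI cuts after base 5 of each site (before the last base), so after positions 99, 121, 128, 139.
Circular molecule, 4 cuts → 4 fragments:
  100–121 → 22 bp
  122–128 → 7 bp
  129–139 → 11 bp
  140–149 then 1–99 → 10 + 99 = 109 bp
Sorted largest to smallest: 109, 22, 11, 7 bp.

109, 22, 11, 7 bp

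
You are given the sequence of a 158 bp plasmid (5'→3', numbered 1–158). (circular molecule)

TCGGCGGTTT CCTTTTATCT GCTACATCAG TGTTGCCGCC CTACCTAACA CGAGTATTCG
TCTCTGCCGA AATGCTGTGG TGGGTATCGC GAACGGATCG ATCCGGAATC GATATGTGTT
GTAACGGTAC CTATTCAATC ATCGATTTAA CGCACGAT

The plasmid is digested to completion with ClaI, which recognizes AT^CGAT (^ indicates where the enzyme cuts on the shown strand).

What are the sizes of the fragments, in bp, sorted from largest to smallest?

ClaI sites (ATCGAT) start at positions 97, 108, 141.
ClaI cuts after base 2 of each site, so after positions 98, 109, 142.
Circular molecule, 3 cuts → 3 fragments:
  99–109 → 11 bp
  110–142 → 33 bp
  143–158 then 1–98 → 16 + 98 = 114 bp
Sorted largest to smallest: 114, 33, 11 bp.

114, 33, 11 bp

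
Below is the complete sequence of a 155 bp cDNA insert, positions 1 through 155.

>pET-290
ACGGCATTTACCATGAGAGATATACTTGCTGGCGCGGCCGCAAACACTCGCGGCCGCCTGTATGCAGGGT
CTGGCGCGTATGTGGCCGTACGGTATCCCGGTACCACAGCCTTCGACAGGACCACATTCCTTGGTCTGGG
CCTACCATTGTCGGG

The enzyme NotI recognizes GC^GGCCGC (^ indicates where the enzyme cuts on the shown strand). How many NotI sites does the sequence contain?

GCGGCCGC occurs starting at positions 34, 50.
NotI cuts at 2 sites.

2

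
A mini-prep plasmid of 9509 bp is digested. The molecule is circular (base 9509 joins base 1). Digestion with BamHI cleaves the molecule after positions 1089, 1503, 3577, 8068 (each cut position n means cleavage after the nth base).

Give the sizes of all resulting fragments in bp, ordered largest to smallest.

4491, 2530, 2074, 414 bp

Circular molecule, 4 cuts → 4 fragments:
  1503 − 1089 = 414 bp
  3577 − 1503 = 2074 bp
  8068 − 3577 = 4491 bp
  wrap: 9509 − 8068 + 1089 = 2530 bp
Sorted largest to smallest: 4491, 2530, 2074, 414 bp.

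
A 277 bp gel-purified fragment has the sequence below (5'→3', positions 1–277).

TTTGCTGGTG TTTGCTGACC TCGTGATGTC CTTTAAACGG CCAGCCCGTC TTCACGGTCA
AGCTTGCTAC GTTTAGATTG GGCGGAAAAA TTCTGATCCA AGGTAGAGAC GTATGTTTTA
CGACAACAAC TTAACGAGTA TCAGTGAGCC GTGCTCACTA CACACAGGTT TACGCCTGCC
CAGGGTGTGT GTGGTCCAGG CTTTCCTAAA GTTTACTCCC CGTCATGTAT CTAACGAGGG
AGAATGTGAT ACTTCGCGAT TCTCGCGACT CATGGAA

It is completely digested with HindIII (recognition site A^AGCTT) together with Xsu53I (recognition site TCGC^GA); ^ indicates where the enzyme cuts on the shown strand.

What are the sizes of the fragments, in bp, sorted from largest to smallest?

197, 60, 11, 9 bp

The HindIII site (AAGCTT) starts at position 60.
HindIII cuts after the first base of each site, so after position 60.
Xsu53I sites (TCGCGA) start at positions 254, 263.
Xsu53I cuts after base 4 of each site, so after positions 257, 266.
Combined cut positions: 60, 257, 266.
Linear molecule, 3 cuts → 4 fragments:
  1–60 → 60 bp
  61–257 → 197 bp
  258–266 → 9 bp
  267–277 → 11 bp
Sorted largest to smallest: 197, 60, 11, 9 bp.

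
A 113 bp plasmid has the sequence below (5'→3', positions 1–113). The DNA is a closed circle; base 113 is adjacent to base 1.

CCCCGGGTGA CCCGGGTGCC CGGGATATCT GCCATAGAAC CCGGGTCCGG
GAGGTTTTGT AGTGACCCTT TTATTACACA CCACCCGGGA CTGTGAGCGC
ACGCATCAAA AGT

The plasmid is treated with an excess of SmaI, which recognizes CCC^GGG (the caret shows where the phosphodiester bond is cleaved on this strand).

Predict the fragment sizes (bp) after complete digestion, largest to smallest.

SmaI sites (CCCGGG) start at positions 2, 11, 19, 40, 84.
SmaI cuts after base 3 of each site, so after positions 4, 13, 21, 42, 86.
Circular molecule, 5 cuts → 5 fragments:
  5–13 → 9 bp
  14–21 → 8 bp
  22–42 → 21 bp
  43–86 → 44 bp
  87–113 then 1–4 → 27 + 4 = 31 bp
Sorted largest to smallest: 44, 31, 21, 9, 8 bp.

44, 31, 21, 9, 8 bp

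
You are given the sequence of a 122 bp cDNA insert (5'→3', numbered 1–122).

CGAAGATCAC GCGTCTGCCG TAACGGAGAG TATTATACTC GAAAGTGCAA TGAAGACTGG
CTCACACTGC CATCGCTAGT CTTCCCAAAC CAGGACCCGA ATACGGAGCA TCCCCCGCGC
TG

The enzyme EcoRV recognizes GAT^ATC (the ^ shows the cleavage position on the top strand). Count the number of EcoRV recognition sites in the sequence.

No occurrence of GATATC is present in the sequence.
EcoRV does not cut: 0 sites.

0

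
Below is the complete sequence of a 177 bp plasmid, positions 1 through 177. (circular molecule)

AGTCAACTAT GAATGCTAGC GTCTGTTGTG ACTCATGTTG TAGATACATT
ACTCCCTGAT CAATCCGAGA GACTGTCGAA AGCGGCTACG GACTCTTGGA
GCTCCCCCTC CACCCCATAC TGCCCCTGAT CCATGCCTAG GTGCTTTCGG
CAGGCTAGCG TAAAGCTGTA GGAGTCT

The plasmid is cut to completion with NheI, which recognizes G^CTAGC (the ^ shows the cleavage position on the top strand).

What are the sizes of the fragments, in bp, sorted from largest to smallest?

139, 38 bp

NheI sites (GCTAGC) start at positions 15, 154.
NheI cuts after the first base of each site, so after positions 15, 154.
Circular molecule, 2 cuts → 2 fragments:
  16–154 → 139 bp
  155–177 then 1–15 → 23 + 15 = 38 bp
Sorted largest to smallest: 139, 38 bp.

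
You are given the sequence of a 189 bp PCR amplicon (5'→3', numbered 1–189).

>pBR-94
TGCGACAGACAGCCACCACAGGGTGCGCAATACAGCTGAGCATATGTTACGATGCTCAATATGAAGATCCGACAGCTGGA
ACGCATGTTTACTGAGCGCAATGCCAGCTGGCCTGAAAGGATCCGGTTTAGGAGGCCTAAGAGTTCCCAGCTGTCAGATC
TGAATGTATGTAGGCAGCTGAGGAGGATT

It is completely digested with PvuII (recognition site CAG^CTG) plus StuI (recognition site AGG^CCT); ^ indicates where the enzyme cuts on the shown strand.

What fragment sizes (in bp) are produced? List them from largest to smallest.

PvuII sites (CAGCTG) start at positions 33, 73, 105, 148, 175.
PvuII cuts after base 3 of each site, so after positions 35, 75, 107, 150, 177.
The StuI site (AGGCCT) starts at position 133.
StuI cuts after base 3 of each site, so after position 135.
Combined cut positions: 35, 75, 107, 135, 150, 177.
Linear molecule, 6 cuts → 7 fragments:
  1–35 → 35 bp
  36–75 → 40 bp
  76–107 → 32 bp
  108–135 → 28 bp
  136–150 → 15 bp
  151–177 → 27 bp
  178–189 → 12 bp
Sorted largest to smallest: 40, 35, 32, 28, 27, 15, 12 bp.

40, 35, 32, 28, 27, 15, 12 bp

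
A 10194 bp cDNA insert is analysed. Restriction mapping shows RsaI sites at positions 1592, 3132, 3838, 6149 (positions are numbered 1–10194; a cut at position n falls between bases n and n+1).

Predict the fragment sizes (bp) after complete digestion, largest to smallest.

4045, 2311, 1592, 1540, 706 bp

Linear molecule, 4 cuts → 5 fragments:
  1592 − 0 = 1592 bp
  3132 − 1592 = 1540 bp
  3838 − 3132 = 706 bp
  6149 − 3838 = 2311 bp
  10194 − 6149 = 4045 bp
Sorted largest to smallest: 4045, 2311, 1592, 1540, 706 bp.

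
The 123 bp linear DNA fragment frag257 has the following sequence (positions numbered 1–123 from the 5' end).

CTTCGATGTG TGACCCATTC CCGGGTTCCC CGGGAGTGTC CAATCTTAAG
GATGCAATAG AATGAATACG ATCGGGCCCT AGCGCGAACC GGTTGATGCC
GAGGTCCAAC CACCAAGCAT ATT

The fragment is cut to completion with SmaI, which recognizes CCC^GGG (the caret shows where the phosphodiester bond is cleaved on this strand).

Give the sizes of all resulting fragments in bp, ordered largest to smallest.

SmaI sites (CCCGGG) start at positions 20, 29.
SmaI cuts after base 3 of each site, so after positions 22, 31.
Linear molecule, 2 cuts → 3 fragments:
  1–22 → 22 bp
  23–31 → 9 bp
  32–123 → 92 bp
Sorted largest to smallest: 92, 22, 9 bp.

92, 22, 9 bp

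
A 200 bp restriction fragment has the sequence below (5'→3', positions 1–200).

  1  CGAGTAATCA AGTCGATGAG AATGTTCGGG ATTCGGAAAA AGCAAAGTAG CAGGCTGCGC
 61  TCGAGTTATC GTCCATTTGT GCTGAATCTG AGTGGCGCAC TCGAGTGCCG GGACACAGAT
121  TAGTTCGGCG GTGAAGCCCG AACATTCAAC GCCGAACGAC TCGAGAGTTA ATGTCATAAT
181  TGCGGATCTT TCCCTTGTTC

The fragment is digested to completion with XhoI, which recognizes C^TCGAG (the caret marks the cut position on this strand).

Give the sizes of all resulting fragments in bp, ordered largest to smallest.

60, 60, 40, 40 bp

XhoI sites (CTCGAG) start at positions 60, 100, 160.
XhoI cuts after the first base of each site, so after positions 60, 100, 160.
Linear molecule, 3 cuts → 4 fragments:
  1–60 → 60 bp
  61–100 → 40 bp
  101–160 → 60 bp
  161–200 → 40 bp
Sorted largest to smallest: 60, 60, 40, 40 bp.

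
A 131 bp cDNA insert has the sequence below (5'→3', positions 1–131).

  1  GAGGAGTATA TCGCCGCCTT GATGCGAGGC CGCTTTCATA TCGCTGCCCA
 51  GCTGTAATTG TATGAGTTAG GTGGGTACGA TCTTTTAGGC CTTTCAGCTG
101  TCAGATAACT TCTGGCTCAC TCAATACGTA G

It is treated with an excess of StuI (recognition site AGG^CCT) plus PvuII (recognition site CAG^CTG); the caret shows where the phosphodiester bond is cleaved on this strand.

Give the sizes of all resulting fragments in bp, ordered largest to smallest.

51, 38, 34, 8 bp

The StuI site (AGGCCT) starts at position 87.
StuI cuts after base 3 of each site, so after position 89.
PvuII sites (CAGCTG) start at positions 49, 95.
PvuII cuts after base 3 of each site, so after positions 51, 97.
Combined cut positions: 51, 89, 97.
Linear molecule, 3 cuts → 4 fragments:
  1–51 → 51 bp
  52–89 → 38 bp
  90–97 → 8 bp
  98–131 → 34 bp
Sorted largest to smallest: 51, 38, 34, 8 bp.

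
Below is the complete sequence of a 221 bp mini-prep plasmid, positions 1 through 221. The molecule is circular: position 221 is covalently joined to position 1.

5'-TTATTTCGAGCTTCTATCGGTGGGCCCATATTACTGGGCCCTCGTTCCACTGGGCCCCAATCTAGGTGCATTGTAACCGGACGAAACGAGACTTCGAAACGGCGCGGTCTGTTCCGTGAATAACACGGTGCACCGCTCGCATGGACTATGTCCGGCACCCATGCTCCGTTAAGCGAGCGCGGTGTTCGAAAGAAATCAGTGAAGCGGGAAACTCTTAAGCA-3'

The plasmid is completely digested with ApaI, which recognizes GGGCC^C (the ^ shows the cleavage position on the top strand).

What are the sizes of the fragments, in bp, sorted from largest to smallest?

191, 16, 14 bp

ApaI sites (GGGCCC) start at positions 22, 36, 52.
ApaI cuts after base 5 of each site (before the last base), so after positions 26, 40, 56.
Circular molecule, 3 cuts → 3 fragments:
  27–40 → 14 bp
  41–56 → 16 bp
  57–221 then 1–26 → 165 + 26 = 191 bp
Sorted largest to smallest: 191, 16, 14 bp.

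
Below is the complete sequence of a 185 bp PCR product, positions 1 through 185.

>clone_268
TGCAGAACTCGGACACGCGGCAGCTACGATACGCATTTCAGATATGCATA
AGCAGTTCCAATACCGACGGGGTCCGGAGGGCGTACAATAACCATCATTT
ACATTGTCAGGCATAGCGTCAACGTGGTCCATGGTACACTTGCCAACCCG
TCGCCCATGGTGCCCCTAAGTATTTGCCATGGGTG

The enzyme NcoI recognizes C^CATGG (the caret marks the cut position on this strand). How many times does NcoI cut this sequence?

3

CCATGG occurs starting at positions 129, 155, 177.
NcoI cuts at 3 sites.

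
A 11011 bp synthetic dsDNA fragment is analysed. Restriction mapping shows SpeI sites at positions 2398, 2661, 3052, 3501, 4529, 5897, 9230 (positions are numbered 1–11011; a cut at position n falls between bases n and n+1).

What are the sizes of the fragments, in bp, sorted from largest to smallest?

Linear molecule, 7 cuts → 8 fragments:
  2398 − 0 = 2398 bp
  2661 − 2398 = 263 bp
  3052 − 2661 = 391 bp
  3501 − 3052 = 449 bp
  4529 − 3501 = 1028 bp
  5897 − 4529 = 1368 bp
  9230 − 5897 = 3333 bp
  11011 − 9230 = 1781 bp
Sorted largest to smallest: 3333, 2398, 1781, 1368, 1028, 449, 391, 263 bp.

3333, 2398, 1781, 1368, 1028, 449, 391, 263 bp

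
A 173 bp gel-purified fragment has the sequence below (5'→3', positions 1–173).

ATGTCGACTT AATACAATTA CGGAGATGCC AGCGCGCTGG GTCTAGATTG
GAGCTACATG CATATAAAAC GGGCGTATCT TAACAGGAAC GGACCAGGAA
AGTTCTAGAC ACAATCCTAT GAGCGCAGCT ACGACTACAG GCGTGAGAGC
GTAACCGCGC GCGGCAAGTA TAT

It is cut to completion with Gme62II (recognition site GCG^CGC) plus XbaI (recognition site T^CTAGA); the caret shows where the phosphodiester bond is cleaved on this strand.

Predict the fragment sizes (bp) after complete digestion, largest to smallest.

62, 55, 34, 14, 8 bp

Gme62II sites (GCGCGC) start at positions 32, 157.
Gme62II cuts after base 3 of each site, so after positions 34, 159.
XbaI sites (TCTAGA) start at positions 42, 104.
XbaI cuts after the first base of each site, so after positions 42, 104.
Combined cut positions: 34, 42, 104, 159.
Linear molecule, 4 cuts → 5 fragments:
  1–34 → 34 bp
  35–42 → 8 bp
  43–104 → 62 bp
  105–159 → 55 bp
  160–173 → 14 bp
Sorted largest to smallest: 62, 55, 34, 14, 8 bp.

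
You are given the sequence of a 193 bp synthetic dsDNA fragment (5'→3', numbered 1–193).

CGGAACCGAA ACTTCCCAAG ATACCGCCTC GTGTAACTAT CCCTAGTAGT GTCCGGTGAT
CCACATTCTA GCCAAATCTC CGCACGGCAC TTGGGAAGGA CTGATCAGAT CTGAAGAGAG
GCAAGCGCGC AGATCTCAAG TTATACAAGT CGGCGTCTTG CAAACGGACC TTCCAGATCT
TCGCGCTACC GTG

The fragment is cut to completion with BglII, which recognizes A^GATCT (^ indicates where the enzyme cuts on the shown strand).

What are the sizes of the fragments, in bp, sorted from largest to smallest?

BglII sites (AGATCT) start at positions 107, 131, 175.
BglII cuts after the first base of each site, so after positions 107, 131, 175.
Linear molecule, 3 cuts → 4 fragments:
  1–107 → 107 bp
  108–131 → 24 bp
  132–175 → 44 bp
  176–193 → 18 bp
Sorted largest to smallest: 107, 44, 24, 18 bp.

107, 44, 24, 18 bp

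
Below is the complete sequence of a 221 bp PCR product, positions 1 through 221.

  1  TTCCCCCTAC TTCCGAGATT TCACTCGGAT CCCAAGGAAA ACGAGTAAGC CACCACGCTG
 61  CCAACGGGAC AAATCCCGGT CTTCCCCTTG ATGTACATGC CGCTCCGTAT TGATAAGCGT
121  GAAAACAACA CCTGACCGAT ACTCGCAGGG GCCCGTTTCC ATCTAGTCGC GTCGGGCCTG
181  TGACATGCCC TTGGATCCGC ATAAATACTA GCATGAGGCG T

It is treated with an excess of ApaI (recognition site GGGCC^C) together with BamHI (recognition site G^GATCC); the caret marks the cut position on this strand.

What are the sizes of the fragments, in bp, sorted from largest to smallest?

126, 40, 28, 27 bp

The ApaI site (GGGCCC) starts at position 149.
ApaI cuts after base 5 of each site (before the last base), so after position 153.
BamHI sites (GGATCC) start at positions 27, 193.
BamHI cuts after the first base of each site, so after positions 27, 193.
Combined cut positions: 27, 153, 193.
Linear molecule, 3 cuts → 4 fragments:
  1–27 → 27 bp
  28–153 → 126 bp
  154–193 → 40 bp
  194–221 → 28 bp
Sorted largest to smallest: 126, 40, 28, 27 bp.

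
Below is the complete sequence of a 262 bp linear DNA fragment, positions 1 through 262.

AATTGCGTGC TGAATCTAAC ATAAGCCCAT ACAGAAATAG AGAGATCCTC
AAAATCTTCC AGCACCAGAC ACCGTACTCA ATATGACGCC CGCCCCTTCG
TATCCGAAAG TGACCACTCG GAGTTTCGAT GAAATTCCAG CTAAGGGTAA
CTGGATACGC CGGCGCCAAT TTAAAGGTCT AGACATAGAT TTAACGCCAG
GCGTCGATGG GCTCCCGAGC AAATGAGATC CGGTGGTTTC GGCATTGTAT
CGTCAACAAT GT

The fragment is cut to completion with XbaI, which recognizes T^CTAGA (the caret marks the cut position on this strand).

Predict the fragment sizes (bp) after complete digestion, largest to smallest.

178, 84 bp

The XbaI site (TCTAGA) starts at position 178.
XbaI cuts after the first base of each site, so after position 178.
Linear molecule, 1 cut → 2 fragments:
  1–178 → 178 bp
  179–262 → 84 bp
Sorted largest to smallest: 178, 84 bp.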